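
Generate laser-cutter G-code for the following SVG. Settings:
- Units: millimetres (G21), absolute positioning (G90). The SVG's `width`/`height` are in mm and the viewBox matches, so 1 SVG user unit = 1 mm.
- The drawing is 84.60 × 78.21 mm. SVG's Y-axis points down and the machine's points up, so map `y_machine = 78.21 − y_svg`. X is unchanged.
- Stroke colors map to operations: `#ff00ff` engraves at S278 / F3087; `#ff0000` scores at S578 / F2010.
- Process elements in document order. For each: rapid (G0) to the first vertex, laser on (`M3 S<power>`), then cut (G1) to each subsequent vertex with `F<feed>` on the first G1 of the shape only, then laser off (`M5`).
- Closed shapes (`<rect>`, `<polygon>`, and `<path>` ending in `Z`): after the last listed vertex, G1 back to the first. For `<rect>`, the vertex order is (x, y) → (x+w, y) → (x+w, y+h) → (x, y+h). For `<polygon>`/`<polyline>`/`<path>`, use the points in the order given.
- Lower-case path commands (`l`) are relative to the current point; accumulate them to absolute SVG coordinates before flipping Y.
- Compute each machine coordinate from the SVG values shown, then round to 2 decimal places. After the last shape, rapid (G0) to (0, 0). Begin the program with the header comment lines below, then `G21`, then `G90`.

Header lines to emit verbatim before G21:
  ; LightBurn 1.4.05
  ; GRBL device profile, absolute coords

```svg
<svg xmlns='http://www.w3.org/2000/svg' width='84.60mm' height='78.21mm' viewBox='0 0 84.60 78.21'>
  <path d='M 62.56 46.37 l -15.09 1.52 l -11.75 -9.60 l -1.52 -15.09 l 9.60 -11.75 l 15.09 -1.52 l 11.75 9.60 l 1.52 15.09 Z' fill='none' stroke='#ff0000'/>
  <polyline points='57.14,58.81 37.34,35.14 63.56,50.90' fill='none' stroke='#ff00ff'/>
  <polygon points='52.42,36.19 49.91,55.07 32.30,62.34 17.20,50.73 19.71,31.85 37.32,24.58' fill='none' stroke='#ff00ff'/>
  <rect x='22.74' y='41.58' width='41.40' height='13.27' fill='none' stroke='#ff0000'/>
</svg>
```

; LightBurn 1.4.05
; GRBL device profile, absolute coords
G21
G90
G0 X62.56 Y31.84
M3 S578
G1 X47.47 Y30.32 F2010
G1 X35.72 Y39.92
G1 X34.20 Y55.01
G1 X43.80 Y66.76
G1 X58.89 Y68.28
G1 X70.64 Y58.68
G1 X72.16 Y43.59
G1 X62.56 Y31.84
M5
G0 X57.14 Y19.40
M3 S278
G1 X37.34 Y43.07 F3087
G1 X63.56 Y27.31
M5
G0 X52.42 Y42.02
M3 S278
G1 X49.91 Y23.14 F3087
G1 X32.30 Y15.87
G1 X17.20 Y27.48
G1 X19.71 Y46.36
G1 X37.32 Y53.63
G1 X52.42 Y42.02
M5
G0 X22.74 Y36.63
M3 S578
G1 X64.14 Y36.63 F2010
G1 X64.14 Y23.36
G1 X22.74 Y23.36
G1 X22.74 Y36.63
M5
G0 X0.00 Y0.00

1 u = 1 mm; y_m = 78.21 − y.

[1] `<path>` regular polygon, #ff0000→score S578 F2010: (62.56,31.84) → (47.47,30.32) → (35.72,39.92) → (34.20,55.01) → (43.80,66.76) → (58.89,68.28) → (70.64,58.68) → (72.16,43.59) → (62.56,31.84) (closed)

[2] `<polyline>` open polyline, #ff00ff→engrave S278 F3087: (57.14,19.40) → (37.34,43.07) → (63.56,27.31)

[3] `<polygon>` regular polygon, #ff00ff→engrave S278 F3087: (52.42,42.02) → (49.91,23.14) → (32.30,15.87) → (17.20,27.48) → (19.71,46.36) → (37.32,53.63) → (52.42,42.02) (closed)

[4] `<rect>` rectangle, #ff0000→score S578 F2010: (22.74,36.63) → (64.14,36.63) → (64.14,23.36) → (22.74,23.36) → (22.74,36.63) (closed)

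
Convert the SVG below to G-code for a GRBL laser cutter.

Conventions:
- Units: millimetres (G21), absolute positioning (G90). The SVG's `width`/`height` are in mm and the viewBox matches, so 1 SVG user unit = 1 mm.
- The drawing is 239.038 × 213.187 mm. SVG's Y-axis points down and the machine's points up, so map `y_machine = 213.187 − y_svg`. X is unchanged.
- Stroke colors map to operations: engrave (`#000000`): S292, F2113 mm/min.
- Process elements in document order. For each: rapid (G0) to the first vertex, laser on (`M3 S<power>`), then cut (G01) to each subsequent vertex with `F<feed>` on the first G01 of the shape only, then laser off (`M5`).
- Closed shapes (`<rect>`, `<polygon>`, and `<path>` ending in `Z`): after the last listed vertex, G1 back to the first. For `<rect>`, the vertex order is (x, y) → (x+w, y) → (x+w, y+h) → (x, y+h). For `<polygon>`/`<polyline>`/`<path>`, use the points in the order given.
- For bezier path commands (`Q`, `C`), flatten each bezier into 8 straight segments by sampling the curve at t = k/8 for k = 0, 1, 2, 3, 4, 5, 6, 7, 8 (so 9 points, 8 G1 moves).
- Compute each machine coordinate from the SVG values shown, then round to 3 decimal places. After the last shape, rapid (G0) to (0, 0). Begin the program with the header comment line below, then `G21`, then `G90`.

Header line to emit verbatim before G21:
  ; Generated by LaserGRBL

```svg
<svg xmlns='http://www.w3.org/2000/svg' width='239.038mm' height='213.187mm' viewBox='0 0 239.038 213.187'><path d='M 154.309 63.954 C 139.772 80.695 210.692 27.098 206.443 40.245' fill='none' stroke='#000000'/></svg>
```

1 u = 1 mm; y_m = 213.187 − y.

[1] `<path>` cubic bezier, #000000→engrave S292 F2113: (154.309,149.233) → (152.550,145.984) → (156.920,147.724) → (165.537,152.844) → (176.518,159.740) → (187.982,166.804) → (198.045,172.430) → (204.827,175.011) → (206.443,172.942)

; Generated by LaserGRBL
G21
G90
G0 X154.309 Y149.233
M3 S292
G01 X152.550 Y145.984 F2113
G01 X156.920 Y147.724
G01 X165.537 Y152.844
G01 X176.518 Y159.740
G01 X187.982 Y166.804
G01 X198.045 Y172.430
G01 X204.827 Y175.011
G01 X206.443 Y172.942
M5
G0 X0.000 Y0.000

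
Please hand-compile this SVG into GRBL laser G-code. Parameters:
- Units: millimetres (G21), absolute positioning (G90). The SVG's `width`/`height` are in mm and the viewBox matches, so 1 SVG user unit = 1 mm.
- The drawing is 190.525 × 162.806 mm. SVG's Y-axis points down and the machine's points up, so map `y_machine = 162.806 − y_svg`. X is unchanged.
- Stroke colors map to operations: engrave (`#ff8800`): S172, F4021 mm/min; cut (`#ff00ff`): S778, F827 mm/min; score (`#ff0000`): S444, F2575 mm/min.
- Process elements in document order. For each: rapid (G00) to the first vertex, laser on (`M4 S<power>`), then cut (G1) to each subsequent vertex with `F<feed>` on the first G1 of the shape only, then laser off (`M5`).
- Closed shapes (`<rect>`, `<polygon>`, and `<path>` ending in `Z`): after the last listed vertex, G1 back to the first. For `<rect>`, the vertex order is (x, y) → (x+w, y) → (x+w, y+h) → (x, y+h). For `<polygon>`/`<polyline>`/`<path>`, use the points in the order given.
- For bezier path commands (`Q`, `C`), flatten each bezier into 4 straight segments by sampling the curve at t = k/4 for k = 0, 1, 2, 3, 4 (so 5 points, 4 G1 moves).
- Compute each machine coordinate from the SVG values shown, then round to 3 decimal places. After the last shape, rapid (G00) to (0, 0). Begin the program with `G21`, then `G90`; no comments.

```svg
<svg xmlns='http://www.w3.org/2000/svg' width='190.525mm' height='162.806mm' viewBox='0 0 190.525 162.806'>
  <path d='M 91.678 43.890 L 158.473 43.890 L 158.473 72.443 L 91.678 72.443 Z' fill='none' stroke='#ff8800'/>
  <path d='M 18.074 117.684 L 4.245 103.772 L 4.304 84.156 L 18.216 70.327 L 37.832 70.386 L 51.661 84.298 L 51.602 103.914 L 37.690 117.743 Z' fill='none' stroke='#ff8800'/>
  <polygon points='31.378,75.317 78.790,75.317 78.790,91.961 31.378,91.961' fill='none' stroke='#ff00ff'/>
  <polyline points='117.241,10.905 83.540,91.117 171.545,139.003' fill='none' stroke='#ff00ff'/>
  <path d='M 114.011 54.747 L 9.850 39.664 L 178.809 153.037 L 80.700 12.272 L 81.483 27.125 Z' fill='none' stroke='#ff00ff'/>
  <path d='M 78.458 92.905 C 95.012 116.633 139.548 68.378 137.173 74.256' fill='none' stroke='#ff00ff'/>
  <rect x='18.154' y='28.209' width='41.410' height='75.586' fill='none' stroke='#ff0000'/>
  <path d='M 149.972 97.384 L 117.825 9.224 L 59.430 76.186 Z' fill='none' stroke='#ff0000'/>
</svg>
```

G21
G90
G00 X91.678 Y118.916
M4 S172
G1 X158.473 Y118.916 F4021
G1 X158.473 Y90.363
G1 X91.678 Y90.363
G1 X91.678 Y118.916
M5
G00 X18.074 Y45.122
M4 S172
G1 X4.245 Y59.034 F4021
G1 X4.304 Y78.650
G1 X18.216 Y92.479
G1 X37.832 Y92.420
G1 X51.661 Y78.508
G1 X51.602 Y58.892
G1 X37.690 Y45.063
G1 X18.074 Y45.122
M5
G00 X31.378 Y87.489
M4 S778
G1 X78.790 Y87.489 F827
G1 X78.790 Y70.845
G1 X31.378 Y70.845
G1 X31.378 Y87.489
M5
G00 X117.241 Y151.901
M4 S778
G1 X83.540 Y71.689 F827
G1 X171.545 Y23.803
M5
G00 X114.011 Y108.059
M4 S778
G1 X9.850 Y123.142 F827
G1 X178.809 Y9.769
G1 X80.700 Y150.534
G1 X81.483 Y135.681
G1 X114.011 Y108.059
M5
G00 X78.458 Y69.901
M4 S778
G1 X94.950 Y63.631 F827
G1 X114.914 Y72.532
G1 X131.329 Y84.779
G1 X137.173 Y88.550
M5
G00 X18.154 Y134.597
M4 S444
G1 X59.564 Y134.597 F2575
G1 X59.564 Y59.011
G1 X18.154 Y59.011
G1 X18.154 Y134.597
M5
G00 X149.972 Y65.422
M4 S444
G1 X117.825 Y153.582 F2575
G1 X59.430 Y86.620
G1 X149.972 Y65.422
M5
G00 X0.000 Y0.000

1 u = 1 mm; y_m = 162.806 − y.

[1] `<path>` rectangle, #ff8800→engrave S172 F4021: (91.678,118.916) → (158.473,118.916) → (158.473,90.363) → (91.678,90.363) → (91.678,118.916) (closed)

[2] `<path>` regular polygon, #ff8800→engrave S172 F4021: (18.074,45.122) → (4.245,59.034) → (4.304,78.650) → (18.216,92.479) → (37.832,92.420) → (51.661,78.508) → (51.602,58.892) → (37.690,45.063) → (18.074,45.122) (closed)

[3] `<polygon>` rectangle, #ff00ff→cut S778 F827: (31.378,87.489) → (78.790,87.489) → (78.790,70.845) → (31.378,70.845) → (31.378,87.489) (closed)

[4] `<polyline>` open polyline, #ff00ff→cut S778 F827: (117.241,151.901) → (83.540,71.689) → (171.545,23.803)

[5] `<path>` closed polygon, #ff00ff→cut S778 F827: (114.011,108.059) → (9.850,123.142) → (178.809,9.769) → (80.700,150.534) → (81.483,135.681) → (114.011,108.059) (closed)

[6] `<path>` cubic bezier, #ff00ff→cut S778 F827: (78.458,69.901) → (94.950,63.631) → (114.914,72.532) → (131.329,84.779) → (137.173,88.550)

[7] `<rect>` rectangle, #ff0000→score S444 F2575: (18.154,134.597) → (59.564,134.597) → (59.564,59.011) → (18.154,59.011) → (18.154,134.597) (closed)

[8] `<path>` closed polygon, #ff0000→score S444 F2575: (149.972,65.422) → (117.825,153.582) → (59.430,86.620) → (149.972,65.422) (closed)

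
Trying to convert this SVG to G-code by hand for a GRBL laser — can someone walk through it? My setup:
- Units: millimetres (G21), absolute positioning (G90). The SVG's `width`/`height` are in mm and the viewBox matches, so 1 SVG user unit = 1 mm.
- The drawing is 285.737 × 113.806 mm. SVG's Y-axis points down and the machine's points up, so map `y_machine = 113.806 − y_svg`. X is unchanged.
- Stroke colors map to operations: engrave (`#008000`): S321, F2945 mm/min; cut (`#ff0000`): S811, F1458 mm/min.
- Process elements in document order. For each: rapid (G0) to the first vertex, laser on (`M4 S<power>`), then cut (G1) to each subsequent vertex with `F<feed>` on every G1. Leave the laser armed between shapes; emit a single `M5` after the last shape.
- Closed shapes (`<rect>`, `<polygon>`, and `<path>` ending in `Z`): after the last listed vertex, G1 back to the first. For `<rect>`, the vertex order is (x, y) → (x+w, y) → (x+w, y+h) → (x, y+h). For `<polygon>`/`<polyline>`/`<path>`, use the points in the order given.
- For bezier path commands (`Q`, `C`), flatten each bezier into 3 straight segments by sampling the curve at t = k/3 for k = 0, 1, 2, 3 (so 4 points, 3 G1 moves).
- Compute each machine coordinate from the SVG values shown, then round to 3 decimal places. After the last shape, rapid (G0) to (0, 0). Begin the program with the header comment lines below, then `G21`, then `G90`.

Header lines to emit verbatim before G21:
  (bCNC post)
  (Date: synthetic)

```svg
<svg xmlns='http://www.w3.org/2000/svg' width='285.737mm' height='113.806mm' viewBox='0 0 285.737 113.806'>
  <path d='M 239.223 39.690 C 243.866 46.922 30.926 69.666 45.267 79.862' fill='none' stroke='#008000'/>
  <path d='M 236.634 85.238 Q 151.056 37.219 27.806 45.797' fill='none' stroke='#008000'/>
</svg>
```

viewBox `0 0 285.737 113.806` with mm width/height → 1 unit = 1 mm. Flip: y_m = 113.806 − y_svg.

**Shape 1** — `<path>` cubic bezier, stroke `#008000` → engrave (S321, F2945). Control points (SVG): P0=(239.223,39.690), P1=(243.866,46.922), P2=(30.926,69.666), P3=(45.267,79.862); sampled at t=k/3. Machine vertices: (239.223,74.116) → (187.815,62.753) → (90.210,47.283) → (45.267,33.944). Open path.

**Shape 2** — `<path>` quadratic bezier, stroke `#008000` → engrave (S321, F2945). Control points (SVG): P0=(236.634,85.238), P1=(151.056,37.219), P2=(27.806,45.797); sampled at t=k/3. Machine vertices: (236.634,28.568) → (175.396,54.292) → (105.787,67.439) → (27.806,68.009). Open path.

(bCNC post)
(Date: synthetic)
G21
G90
G0 X239.223 Y74.116
M4 S321
G1 X187.815 Y62.753 F2945
G1 X90.210 Y47.283 F2945
G1 X45.267 Y33.944 F2945
G0 X236.634 Y28.568
M4 S321
G1 X175.396 Y54.292 F2945
G1 X105.787 Y67.439 F2945
G1 X27.806 Y68.009 F2945
M5
G0 X0.000 Y0.000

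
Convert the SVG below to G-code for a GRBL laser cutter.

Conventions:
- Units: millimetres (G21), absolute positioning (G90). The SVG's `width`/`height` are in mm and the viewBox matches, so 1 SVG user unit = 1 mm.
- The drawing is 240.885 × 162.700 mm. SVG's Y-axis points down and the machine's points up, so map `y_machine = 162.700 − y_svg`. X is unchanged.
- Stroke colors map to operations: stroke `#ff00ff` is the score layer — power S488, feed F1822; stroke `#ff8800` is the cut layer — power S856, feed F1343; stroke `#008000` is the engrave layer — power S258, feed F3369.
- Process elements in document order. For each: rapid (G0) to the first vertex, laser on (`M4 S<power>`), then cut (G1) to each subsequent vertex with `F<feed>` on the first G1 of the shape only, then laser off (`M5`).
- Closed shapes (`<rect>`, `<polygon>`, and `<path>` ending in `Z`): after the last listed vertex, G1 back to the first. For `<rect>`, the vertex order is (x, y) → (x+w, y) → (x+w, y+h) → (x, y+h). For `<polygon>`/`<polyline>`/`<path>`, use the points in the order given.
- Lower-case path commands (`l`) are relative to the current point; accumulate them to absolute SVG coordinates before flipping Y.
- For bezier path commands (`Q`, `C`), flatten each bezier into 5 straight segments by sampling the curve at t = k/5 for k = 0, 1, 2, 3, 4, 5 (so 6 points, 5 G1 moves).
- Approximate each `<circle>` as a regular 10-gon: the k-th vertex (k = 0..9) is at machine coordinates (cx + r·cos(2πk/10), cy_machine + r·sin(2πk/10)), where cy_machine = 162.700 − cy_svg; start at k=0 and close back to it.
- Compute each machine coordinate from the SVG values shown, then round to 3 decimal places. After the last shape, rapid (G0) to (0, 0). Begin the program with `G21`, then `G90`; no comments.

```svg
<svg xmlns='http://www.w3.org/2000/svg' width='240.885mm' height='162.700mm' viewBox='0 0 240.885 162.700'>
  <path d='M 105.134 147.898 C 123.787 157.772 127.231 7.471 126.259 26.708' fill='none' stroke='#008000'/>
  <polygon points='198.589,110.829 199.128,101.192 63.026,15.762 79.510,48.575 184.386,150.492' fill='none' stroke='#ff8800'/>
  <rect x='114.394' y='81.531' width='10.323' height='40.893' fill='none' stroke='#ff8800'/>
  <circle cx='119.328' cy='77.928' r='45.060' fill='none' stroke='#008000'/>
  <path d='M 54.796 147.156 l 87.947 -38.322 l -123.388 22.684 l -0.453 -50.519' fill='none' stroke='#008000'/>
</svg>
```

Since the viewBox matches the mm dimensions, user units are millimetres directly. The only transform is the Y-flip y_m = 162.700 − y_svg.

Shape 1 is a cubic bezier drawn with `<path>`. Its stroke #008000 means engrave at S258, F3369. After flipping Y the toolpath is (105.134,14.802) → (114.587,25.461) → (120.908,58.736) → (124.615,98.800) → (126.226,129.827) → (126.259,135.992).

Shape 2 is a closed polygon drawn with `<polygon>`. Its stroke #ff8800 means cut at S856, F1343. After flipping Y the toolpath is (198.589,51.871) → (199.128,61.508) → (63.026,146.938) → (79.510,114.125) → (184.386,12.208) → (198.589,51.871), returning to the start.

Shape 3 is a rectangle drawn with `<rect>`. Its stroke #ff8800 means cut at S856, F1343. After flipping Y the toolpath is (114.394,81.169) → (124.717,81.169) → (124.717,40.276) → (114.394,40.276) → (114.394,81.169), returning to the start.

Shape 4 is a circle drawn with `<circle>`. Its stroke #008000 means engrave at S258, F3369. After flipping Y the toolpath is (164.388,84.772) → (155.782,111.258) → (133.252,127.627) → (105.404,127.627) → (82.874,111.258) → (74.268,84.772) → (82.874,58.286) → (105.404,41.917) → (133.252,41.917) → (155.782,58.286) → (164.388,84.772), returning to the start.

Shape 5 is a open polyline drawn with `<path>`. Its stroke #008000 means engrave at S258, F3369. After flipping Y the toolpath is (54.796,15.544) → (142.743,53.866) → (19.355,31.182) → (18.902,81.701).

G21
G90
G0 X105.134 Y14.802
M4 S258
G1 X114.587 Y25.461 F3369
G1 X120.908 Y58.736
G1 X124.615 Y98.800
G1 X126.226 Y129.827
G1 X126.259 Y135.992
M5
G0 X198.589 Y51.871
M4 S856
G1 X199.128 Y61.508 F1343
G1 X63.026 Y146.938
G1 X79.510 Y114.125
G1 X184.386 Y12.208
G1 X198.589 Y51.871
M5
G0 X114.394 Y81.169
M4 S856
G1 X124.717 Y81.169 F1343
G1 X124.717 Y40.276
G1 X114.394 Y40.276
G1 X114.394 Y81.169
M5
G0 X164.388 Y84.772
M4 S258
G1 X155.782 Y111.258 F3369
G1 X133.252 Y127.627
G1 X105.404 Y127.627
G1 X82.874 Y111.258
G1 X74.268 Y84.772
G1 X82.874 Y58.286
G1 X105.404 Y41.917
G1 X133.252 Y41.917
G1 X155.782 Y58.286
G1 X164.388 Y84.772
M5
G0 X54.796 Y15.544
M4 S258
G1 X142.743 Y53.866 F3369
G1 X19.355 Y31.182
G1 X18.902 Y81.701
M5
G0 X0.000 Y0.000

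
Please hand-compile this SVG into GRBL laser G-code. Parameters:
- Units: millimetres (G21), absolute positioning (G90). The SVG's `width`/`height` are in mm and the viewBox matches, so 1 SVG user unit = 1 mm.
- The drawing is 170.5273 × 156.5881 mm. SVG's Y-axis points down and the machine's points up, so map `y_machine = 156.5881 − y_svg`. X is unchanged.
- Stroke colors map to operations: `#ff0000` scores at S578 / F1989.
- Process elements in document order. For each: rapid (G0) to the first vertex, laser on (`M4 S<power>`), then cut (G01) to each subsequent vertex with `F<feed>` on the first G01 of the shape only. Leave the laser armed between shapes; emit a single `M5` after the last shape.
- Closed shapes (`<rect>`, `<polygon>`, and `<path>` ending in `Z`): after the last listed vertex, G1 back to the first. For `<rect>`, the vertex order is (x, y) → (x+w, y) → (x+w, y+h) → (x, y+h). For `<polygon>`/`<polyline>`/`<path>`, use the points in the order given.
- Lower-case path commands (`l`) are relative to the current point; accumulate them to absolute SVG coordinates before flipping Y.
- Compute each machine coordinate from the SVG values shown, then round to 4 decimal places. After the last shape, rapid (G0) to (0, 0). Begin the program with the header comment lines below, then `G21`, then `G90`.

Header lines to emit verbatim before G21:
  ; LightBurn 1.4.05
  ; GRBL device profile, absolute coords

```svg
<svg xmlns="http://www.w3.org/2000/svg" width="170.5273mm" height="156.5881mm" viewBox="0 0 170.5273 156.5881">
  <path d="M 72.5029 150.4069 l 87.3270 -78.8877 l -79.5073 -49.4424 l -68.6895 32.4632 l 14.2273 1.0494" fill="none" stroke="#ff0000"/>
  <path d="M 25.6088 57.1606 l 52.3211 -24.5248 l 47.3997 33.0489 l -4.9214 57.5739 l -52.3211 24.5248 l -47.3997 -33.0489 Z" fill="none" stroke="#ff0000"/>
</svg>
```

; LightBurn 1.4.05
; GRBL device profile, absolute coords
G21
G90
G0 X72.5029 Y6.1812
M4 S578
G01 X159.8299 Y85.0689 F1989
G01 X80.3226 Y134.5113
G01 X11.6331 Y102.0481
G01 X25.8604 Y100.9987
G0 X25.6088 Y99.4275
M4 S578
G01 X77.9299 Y123.9523 F1989
G01 X125.3296 Y90.9034
G01 X120.4082 Y33.3295
G01 X68.0871 Y8.8047
G01 X20.6874 Y41.8536
G01 X25.6088 Y99.4275
M5
G0 X0.0000 Y0.0000

viewBox `0 0 170.5273 156.5881` with mm width/height → 1 unit = 1 mm. Flip: y_m = 156.5881 − y_svg.

**Shape 1** — `<path>` open polyline, stroke `#ff0000` → score (S578, F1989). Machine vertices: (72.5029,6.1812) → (159.8299,85.0689) → (80.3226,134.5113) → (11.6331,102.0481) → (25.8604,100.9987). Open path.

**Shape 2** — `<path>` regular polygon, stroke `#ff0000` → score (S578, F1989). Machine vertices: (25.6088,99.4275) → (77.9299,123.9523) → (125.3296,90.9034) → (120.4082,33.3295) → (68.0871,8.8047) → (20.6874,41.8536) → (25.6088,99.4275). Closed: final G1 returns to the first vertex.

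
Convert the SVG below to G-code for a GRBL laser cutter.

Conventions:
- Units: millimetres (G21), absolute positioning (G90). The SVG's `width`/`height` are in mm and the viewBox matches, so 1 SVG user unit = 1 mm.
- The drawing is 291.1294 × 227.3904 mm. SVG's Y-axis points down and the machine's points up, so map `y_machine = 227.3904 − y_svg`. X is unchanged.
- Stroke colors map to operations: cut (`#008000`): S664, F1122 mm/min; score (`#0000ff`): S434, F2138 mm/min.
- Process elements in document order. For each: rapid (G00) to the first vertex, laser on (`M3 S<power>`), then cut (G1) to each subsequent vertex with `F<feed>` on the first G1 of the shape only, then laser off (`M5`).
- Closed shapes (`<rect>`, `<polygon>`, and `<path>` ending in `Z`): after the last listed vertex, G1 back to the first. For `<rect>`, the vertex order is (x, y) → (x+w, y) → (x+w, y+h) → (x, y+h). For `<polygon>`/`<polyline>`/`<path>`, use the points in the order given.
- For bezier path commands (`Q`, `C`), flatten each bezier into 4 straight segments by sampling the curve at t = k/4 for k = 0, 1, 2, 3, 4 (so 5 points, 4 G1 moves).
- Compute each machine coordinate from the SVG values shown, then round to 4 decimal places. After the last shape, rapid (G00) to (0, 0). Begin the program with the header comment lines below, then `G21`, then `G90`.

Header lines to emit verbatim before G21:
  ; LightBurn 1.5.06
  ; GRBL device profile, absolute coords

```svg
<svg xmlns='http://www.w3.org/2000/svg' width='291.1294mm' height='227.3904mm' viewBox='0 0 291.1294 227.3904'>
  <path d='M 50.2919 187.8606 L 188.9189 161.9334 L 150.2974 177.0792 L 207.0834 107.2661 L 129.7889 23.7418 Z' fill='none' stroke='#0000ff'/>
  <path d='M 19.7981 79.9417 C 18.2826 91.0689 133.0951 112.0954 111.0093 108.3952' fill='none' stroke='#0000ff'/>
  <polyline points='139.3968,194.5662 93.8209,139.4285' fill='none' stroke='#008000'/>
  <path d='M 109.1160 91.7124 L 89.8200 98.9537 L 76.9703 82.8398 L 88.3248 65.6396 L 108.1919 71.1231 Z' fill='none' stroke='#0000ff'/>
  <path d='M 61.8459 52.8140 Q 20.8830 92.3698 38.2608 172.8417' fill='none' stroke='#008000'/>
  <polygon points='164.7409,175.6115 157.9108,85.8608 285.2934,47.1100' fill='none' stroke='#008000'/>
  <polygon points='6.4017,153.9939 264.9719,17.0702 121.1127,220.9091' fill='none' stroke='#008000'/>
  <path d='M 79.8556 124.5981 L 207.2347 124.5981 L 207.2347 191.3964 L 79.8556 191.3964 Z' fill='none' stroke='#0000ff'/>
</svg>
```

; LightBurn 1.5.06
; GRBL device profile, absolute coords
G21
G90
G00 X50.2919 Y39.5298
M3 S434
G1 X188.9189 Y65.4570 F2138
G1 X150.2974 Y50.3112
G1 X207.0834 Y120.1243
G1 X129.7889 Y203.6486
G1 X50.2919 Y39.5298
M5
G00 X19.7981 Y147.4487
M3 S434
G1 X36.5163 Y137.7882 F2138
G1 X73.1176 Y127.6617
G1 X105.8619 Y120.3153
G1 X111.0093 Y118.9952
M5
G00 X139.3968 Y32.8242
M3 S664
G1 X93.8209 Y87.9619 F1122
M5
G00 X109.1160 Y135.6780
M3 S434
G1 X89.8200 Y128.4367 F2138
G1 X76.9703 Y144.5506
G1 X88.3248 Y161.7508
G1 X108.1919 Y156.2673
G1 X109.1160 Y135.6780
M5
G00 X61.8459 Y174.5764
M3 S664
G1 X45.0107 Y152.2412 F1122
G1 X35.4682 Y124.7916
G1 X33.2182 Y92.2274
G1 X38.2608 Y54.5487
M5
G00 X164.7409 Y51.7789
M3 S664
G1 X157.9108 Y141.5296 F1122
G1 X285.2934 Y180.2804
G1 X164.7409 Y51.7789
M5
G00 X6.4017 Y73.3965
M3 S664
G1 X264.9719 Y210.3202 F1122
G1 X121.1127 Y6.4813
G1 X6.4017 Y73.3965
M5
G00 X79.8556 Y102.7923
M3 S434
G1 X207.2347 Y102.7923 F2138
G1 X207.2347 Y35.9940
G1 X79.8556 Y35.9940
G1 X79.8556 Y102.7923
M5
G00 X0.0000 Y0.0000

Since the viewBox matches the mm dimensions, user units are millimetres directly. The only transform is the Y-flip y_m = 227.3904 − y_svg.

Shape 1 is a closed polygon drawn with `<path>`. Its stroke #0000ff means score at S434, F2138. After flipping Y the toolpath is (50.2919,39.5298) → (188.9189,65.4570) → (150.2974,50.3112) → (207.0834,120.1243) → (129.7889,203.6486) → (50.2919,39.5298), returning to the start.

Shape 2 is a cubic bezier drawn with `<path>`. Its stroke #0000ff means score at S434, F2138. After flipping Y the toolpath is (19.7981,147.4487) → (36.5163,137.7882) → (73.1176,127.6617) → (105.8619,120.3153) → (111.0093,118.9952).

Shape 3 is a line segment drawn with `<polyline>`. Its stroke #008000 means cut at S664, F1122. After flipping Y the toolpath is (139.3968,32.8242) → (93.8209,87.9619).

Shape 4 is a regular polygon drawn with `<path>`. Its stroke #0000ff means score at S434, F2138. After flipping Y the toolpath is (109.1160,135.6780) → (89.8200,128.4367) → (76.9703,144.5506) → (88.3248,161.7508) → (108.1919,156.2673) → (109.1160,135.6780), returning to the start.

Shape 5 is a quadratic bezier drawn with `<path>`. Its stroke #008000 means cut at S664, F1122. After flipping Y the toolpath is (61.8459,174.5764) → (45.0107,152.2412) → (35.4682,124.7916) → (33.2182,92.2274) → (38.2608,54.5487).

Shape 6 is a closed polygon drawn with `<polygon>`. Its stroke #008000 means cut at S664, F1122. After flipping Y the toolpath is (164.7409,51.7789) → (157.9108,141.5296) → (285.2934,180.2804) → (164.7409,51.7789), returning to the start.

Shape 7 is a closed polygon drawn with `<polygon>`. Its stroke #008000 means cut at S664, F1122. After flipping Y the toolpath is (6.4017,73.3965) → (264.9719,210.3202) → (121.1127,6.4813) → (6.4017,73.3965), returning to the start.

Shape 8 is a rectangle drawn with `<path>`. Its stroke #0000ff means score at S434, F2138. After flipping Y the toolpath is (79.8556,102.7923) → (207.2347,102.7923) → (207.2347,35.9940) → (79.8556,35.9940) → (79.8556,102.7923), returning to the start.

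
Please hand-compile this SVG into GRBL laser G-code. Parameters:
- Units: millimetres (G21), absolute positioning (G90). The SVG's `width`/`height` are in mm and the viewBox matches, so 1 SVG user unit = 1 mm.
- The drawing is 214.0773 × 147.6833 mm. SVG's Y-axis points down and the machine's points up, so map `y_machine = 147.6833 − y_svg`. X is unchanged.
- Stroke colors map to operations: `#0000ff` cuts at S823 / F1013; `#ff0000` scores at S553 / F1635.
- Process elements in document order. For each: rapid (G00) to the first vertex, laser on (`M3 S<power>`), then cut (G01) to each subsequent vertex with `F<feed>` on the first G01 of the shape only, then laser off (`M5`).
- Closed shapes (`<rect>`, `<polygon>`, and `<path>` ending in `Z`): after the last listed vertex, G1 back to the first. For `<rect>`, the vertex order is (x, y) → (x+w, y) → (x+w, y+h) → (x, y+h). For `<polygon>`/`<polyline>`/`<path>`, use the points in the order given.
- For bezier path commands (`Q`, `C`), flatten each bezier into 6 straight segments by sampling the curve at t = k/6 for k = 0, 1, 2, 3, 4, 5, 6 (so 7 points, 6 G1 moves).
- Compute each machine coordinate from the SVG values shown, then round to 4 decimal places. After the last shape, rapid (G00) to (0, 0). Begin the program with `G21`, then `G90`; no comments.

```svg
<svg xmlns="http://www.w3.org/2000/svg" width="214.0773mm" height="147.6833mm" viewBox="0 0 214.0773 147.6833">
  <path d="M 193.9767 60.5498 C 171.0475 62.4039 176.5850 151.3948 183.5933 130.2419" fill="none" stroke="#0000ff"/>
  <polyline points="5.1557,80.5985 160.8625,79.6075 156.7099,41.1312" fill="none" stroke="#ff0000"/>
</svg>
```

1 u = 1 mm; y_m = 147.6833 − y.

[1] `<path>` cubic bezier, #0000ff→cut S823 F1013: (193.9767,87.1335) → (184.7593,79.8584) → (179.5366,63.5405) → (177.5584,43.6598) → (178.0751,25.6964) → (180.3367,15.1303) → (183.5933,17.4414)

[2] `<polyline>` open polyline, #ff0000→score S553 F1635: (5.1557,67.0848) → (160.8625,68.0758) → (156.7099,106.5521)

G21
G90
G00 X193.9767 Y87.1335
M3 S823
G01 X184.7593 Y79.8584 F1013
G01 X179.5366 Y63.5405
G01 X177.5584 Y43.6598
G01 X178.0751 Y25.6964
G01 X180.3367 Y15.1303
G01 X183.5933 Y17.4414
M5
G00 X5.1557 Y67.0848
M3 S553
G01 X160.8625 Y68.0758 F1635
G01 X156.7099 Y106.5521
M5
G00 X0.0000 Y0.0000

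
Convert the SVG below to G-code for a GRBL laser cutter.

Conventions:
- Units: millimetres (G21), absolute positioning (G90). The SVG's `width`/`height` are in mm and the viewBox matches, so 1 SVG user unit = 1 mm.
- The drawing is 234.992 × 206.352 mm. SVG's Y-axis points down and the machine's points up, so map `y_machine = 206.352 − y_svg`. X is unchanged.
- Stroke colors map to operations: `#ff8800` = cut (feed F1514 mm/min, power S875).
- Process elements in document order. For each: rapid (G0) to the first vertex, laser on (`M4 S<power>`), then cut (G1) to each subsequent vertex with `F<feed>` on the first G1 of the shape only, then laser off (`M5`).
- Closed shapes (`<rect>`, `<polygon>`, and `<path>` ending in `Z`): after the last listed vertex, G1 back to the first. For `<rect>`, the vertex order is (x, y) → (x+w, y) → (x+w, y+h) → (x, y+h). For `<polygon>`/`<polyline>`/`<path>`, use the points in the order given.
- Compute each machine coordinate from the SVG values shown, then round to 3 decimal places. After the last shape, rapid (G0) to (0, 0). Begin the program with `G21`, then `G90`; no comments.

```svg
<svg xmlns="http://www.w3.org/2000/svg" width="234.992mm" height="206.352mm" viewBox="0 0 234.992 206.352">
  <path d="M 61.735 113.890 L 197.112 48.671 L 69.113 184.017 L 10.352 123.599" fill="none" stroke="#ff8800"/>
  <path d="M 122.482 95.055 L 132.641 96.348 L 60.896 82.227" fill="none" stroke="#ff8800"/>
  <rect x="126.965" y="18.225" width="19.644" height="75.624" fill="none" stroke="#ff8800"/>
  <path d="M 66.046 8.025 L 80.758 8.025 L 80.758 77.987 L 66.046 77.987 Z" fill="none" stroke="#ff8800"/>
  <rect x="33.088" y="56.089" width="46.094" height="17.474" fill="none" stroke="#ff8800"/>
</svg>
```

G21
G90
G0 X61.735 Y92.462
M4 S875
G1 X197.112 Y157.681 F1514
G1 X69.113 Y22.335
G1 X10.352 Y82.753
M5
G0 X122.482 Y111.297
M4 S875
G1 X132.641 Y110.004 F1514
G1 X60.896 Y124.125
M5
G0 X126.965 Y188.127
M4 S875
G1 X146.609 Y188.127 F1514
G1 X146.609 Y112.503
G1 X126.965 Y112.503
G1 X126.965 Y188.127
M5
G0 X66.046 Y198.327
M4 S875
G1 X80.758 Y198.327 F1514
G1 X80.758 Y128.365
G1 X66.046 Y128.365
G1 X66.046 Y198.327
M5
G0 X33.088 Y150.263
M4 S875
G1 X79.182 Y150.263 F1514
G1 X79.182 Y132.789
G1 X33.088 Y132.789
G1 X33.088 Y150.263
M5
G0 X0.000 Y0.000

1 u = 1 mm; y_m = 206.352 − y.

[1] `<path>` open polyline, #ff8800→cut S875 F1514: (61.735,92.462) → (197.112,157.681) → (69.113,22.335) → (10.352,82.753)

[2] `<path>` open polyline, #ff8800→cut S875 F1514: (122.482,111.297) → (132.641,110.004) → (60.896,124.125)

[3] `<rect>` rectangle, #ff8800→cut S875 F1514: (126.965,188.127) → (146.609,188.127) → (146.609,112.503) → (126.965,112.503) → (126.965,188.127) (closed)

[4] `<path>` rectangle, #ff8800→cut S875 F1514: (66.046,198.327) → (80.758,198.327) → (80.758,128.365) → (66.046,128.365) → (66.046,198.327) (closed)

[5] `<rect>` rectangle, #ff8800→cut S875 F1514: (33.088,150.263) → (79.182,150.263) → (79.182,132.789) → (33.088,132.789) → (33.088,150.263) (closed)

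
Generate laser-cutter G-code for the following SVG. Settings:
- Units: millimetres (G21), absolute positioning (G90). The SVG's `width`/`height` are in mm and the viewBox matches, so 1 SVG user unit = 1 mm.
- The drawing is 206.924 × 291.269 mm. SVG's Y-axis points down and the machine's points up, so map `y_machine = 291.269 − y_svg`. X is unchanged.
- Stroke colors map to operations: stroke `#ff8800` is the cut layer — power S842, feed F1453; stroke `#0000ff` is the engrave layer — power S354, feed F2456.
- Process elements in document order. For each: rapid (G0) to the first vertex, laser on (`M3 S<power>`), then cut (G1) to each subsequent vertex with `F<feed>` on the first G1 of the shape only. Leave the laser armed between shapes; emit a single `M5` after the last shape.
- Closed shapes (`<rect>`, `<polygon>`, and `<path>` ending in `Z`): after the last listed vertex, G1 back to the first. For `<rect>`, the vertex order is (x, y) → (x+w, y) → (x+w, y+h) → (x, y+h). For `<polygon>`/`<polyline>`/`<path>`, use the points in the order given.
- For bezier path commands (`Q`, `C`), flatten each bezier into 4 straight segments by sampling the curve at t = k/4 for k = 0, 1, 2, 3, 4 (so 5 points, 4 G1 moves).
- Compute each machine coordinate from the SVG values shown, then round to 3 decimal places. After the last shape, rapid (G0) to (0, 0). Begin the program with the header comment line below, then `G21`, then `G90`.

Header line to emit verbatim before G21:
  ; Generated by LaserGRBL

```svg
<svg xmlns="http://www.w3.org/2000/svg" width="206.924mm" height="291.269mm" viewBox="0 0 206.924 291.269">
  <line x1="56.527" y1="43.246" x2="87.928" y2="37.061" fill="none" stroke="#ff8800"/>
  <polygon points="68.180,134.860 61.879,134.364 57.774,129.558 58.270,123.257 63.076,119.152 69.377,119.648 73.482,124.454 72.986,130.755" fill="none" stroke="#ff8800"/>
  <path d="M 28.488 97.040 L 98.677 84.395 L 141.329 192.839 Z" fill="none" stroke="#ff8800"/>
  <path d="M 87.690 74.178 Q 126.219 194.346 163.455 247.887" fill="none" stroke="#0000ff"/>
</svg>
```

; Generated by LaserGRBL
G21
G90
G0 X56.527 Y248.023
M3 S842
G1 X87.928 Y254.208 F1453
G0 X68.180 Y156.409
M3 S842
G1 X61.879 Y156.905 F1453
G1 X57.774 Y161.711
G1 X58.270 Y168.012
G1 X63.076 Y172.117
G1 X69.377 Y171.621
G1 X73.482 Y166.815
G1 X72.986 Y160.514
G1 X68.180 Y156.409
G0 X28.488 Y194.229
M3 S842
G1 X98.677 Y206.874 F1453
G1 X141.329 Y98.430
G1 X28.488 Y194.229
G0 X87.690 Y217.091
M3 S354
G1 X106.874 Y161.171 F2456
G1 X125.896 Y113.580
G1 X144.756 Y74.317
G1 X163.455 Y43.382
M5
G0 X0.000 Y0.000

1 u = 1 mm; y_m = 291.269 − y.

[1] `<line>` line segment, #ff8800→cut S842 F1453: (56.527,248.023) → (87.928,254.208)

[2] `<polygon>` regular polygon, #ff8800→cut S842 F1453: (68.180,156.409) → (61.879,156.905) → (57.774,161.711) → (58.270,168.012) → (63.076,172.117) → (69.377,171.621) → (73.482,166.815) → (72.986,160.514) → (68.180,156.409) (closed)

[3] `<path>` closed polygon, #ff8800→cut S842 F1453: (28.488,194.229) → (98.677,206.874) → (141.329,98.430) → (28.488,194.229) (closed)

[4] `<path>` quadratic bezier, #0000ff→engrave S354 F2456: (87.690,217.091) → (106.874,161.171) → (125.896,113.580) → (144.756,74.317) → (163.455,43.382)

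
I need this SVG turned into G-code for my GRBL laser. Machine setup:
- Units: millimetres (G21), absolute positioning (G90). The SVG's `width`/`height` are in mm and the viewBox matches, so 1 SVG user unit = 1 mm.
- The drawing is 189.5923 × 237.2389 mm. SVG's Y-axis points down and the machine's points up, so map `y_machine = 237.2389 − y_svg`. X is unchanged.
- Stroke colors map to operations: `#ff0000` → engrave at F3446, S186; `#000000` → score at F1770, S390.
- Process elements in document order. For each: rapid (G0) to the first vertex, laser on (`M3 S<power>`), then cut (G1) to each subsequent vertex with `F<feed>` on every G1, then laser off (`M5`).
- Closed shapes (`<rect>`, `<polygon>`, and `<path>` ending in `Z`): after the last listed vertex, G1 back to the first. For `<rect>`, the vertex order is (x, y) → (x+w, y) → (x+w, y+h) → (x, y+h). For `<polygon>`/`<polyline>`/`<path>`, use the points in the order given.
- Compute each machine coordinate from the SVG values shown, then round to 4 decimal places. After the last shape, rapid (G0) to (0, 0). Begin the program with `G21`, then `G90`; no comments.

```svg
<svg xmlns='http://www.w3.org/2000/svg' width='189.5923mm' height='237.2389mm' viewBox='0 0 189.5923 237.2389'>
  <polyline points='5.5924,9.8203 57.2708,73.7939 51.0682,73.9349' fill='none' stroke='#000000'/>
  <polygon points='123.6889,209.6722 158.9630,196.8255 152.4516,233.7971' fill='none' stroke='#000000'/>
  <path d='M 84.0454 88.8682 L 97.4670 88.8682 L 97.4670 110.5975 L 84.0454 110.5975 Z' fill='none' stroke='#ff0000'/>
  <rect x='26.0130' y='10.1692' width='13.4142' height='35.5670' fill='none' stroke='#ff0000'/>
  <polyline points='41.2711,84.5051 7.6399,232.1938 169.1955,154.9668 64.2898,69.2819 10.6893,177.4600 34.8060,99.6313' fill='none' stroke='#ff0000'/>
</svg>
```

viewBox `0 0 189.5923 237.2389` with mm width/height → 1 unit = 1 mm. Flip: y_m = 237.2389 − y_svg.

**Shape 1** — `<polyline>` open polyline, stroke `#000000` → score (S390, F1770). Machine vertices: (5.5924,227.4186) → (57.2708,163.4450) → (51.0682,163.3040). Open path.

**Shape 2** — `<polygon>` regular polygon, stroke `#000000` → score (S390, F1770). Machine vertices: (123.6889,27.5667) → (158.9630,40.4134) → (152.4516,3.4418) → (123.6889,27.5667). Closed: final G1 returns to the first vertex.

**Shape 3** — `<path>` rectangle, stroke `#ff0000` → engrave (S186, F3446). Machine vertices: (84.0454,148.3707) → (97.4670,148.3707) → (97.4670,126.6414) → (84.0454,126.6414) → (84.0454,148.3707). Closed: final G1 returns to the first vertex.

**Shape 4** — `<rect>` rectangle, stroke `#ff0000` → engrave (S186, F3446). Machine vertices: (26.0130,227.0697) → (39.4272,227.0697) → (39.4272,191.5027) → (26.0130,191.5027) → (26.0130,227.0697). Closed: final G1 returns to the first vertex.

**Shape 5** — `<polyline>` open polyline, stroke `#ff0000` → engrave (S186, F3446). Machine vertices: (41.2711,152.7338) → (7.6399,5.0451) → (169.1955,82.2721) → (64.2898,167.9570) → (10.6893,59.7789) → (34.8060,137.6076). Open path.

G21
G90
G0 X5.5924 Y227.4186
M3 S390
G1 X57.2708 Y163.4450 F1770
G1 X51.0682 Y163.3040 F1770
M5
G0 X123.6889 Y27.5667
M3 S390
G1 X158.9630 Y40.4134 F1770
G1 X152.4516 Y3.4418 F1770
G1 X123.6889 Y27.5667 F1770
M5
G0 X84.0454 Y148.3707
M3 S186
G1 X97.4670 Y148.3707 F3446
G1 X97.4670 Y126.6414 F3446
G1 X84.0454 Y126.6414 F3446
G1 X84.0454 Y148.3707 F3446
M5
G0 X26.0130 Y227.0697
M3 S186
G1 X39.4272 Y227.0697 F3446
G1 X39.4272 Y191.5027 F3446
G1 X26.0130 Y191.5027 F3446
G1 X26.0130 Y227.0697 F3446
M5
G0 X41.2711 Y152.7338
M3 S186
G1 X7.6399 Y5.0451 F3446
G1 X169.1955 Y82.2721 F3446
G1 X64.2898 Y167.9570 F3446
G1 X10.6893 Y59.7789 F3446
G1 X34.8060 Y137.6076 F3446
M5
G0 X0.0000 Y0.0000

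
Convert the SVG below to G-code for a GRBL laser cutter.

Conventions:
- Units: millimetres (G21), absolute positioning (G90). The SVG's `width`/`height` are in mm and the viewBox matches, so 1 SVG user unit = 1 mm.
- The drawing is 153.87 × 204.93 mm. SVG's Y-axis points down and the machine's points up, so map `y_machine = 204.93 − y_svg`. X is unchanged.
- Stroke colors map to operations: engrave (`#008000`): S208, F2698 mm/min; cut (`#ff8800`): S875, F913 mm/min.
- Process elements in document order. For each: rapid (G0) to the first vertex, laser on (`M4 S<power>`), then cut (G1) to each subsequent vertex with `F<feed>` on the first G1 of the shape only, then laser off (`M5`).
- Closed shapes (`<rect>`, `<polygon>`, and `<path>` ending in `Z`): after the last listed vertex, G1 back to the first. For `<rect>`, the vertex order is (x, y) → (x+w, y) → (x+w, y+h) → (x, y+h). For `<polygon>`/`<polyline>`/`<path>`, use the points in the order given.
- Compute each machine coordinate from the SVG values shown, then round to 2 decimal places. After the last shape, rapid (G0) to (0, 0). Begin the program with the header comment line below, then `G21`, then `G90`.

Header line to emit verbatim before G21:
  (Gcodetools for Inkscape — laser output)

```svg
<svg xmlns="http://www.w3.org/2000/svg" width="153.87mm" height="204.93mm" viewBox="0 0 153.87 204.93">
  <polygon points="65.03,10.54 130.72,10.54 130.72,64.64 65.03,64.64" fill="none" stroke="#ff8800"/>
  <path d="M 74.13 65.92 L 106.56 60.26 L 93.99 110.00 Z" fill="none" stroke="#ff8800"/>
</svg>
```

1 u = 1 mm; y_m = 204.93 − y.

[1] `<polygon>` rectangle, #ff8800→cut S875 F913: (65.03,194.39) → (130.72,194.39) → (130.72,140.29) → (65.03,140.29) → (65.03,194.39) (closed)

[2] `<path>` closed polygon, #ff8800→cut S875 F913: (74.13,139.01) → (106.56,144.67) → (93.99,94.93) → (74.13,139.01) (closed)

(Gcodetools for Inkscape — laser output)
G21
G90
G0 X65.03 Y194.39
M4 S875
G1 X130.72 Y194.39 F913
G1 X130.72 Y140.29
G1 X65.03 Y140.29
G1 X65.03 Y194.39
M5
G0 X74.13 Y139.01
M4 S875
G1 X106.56 Y144.67 F913
G1 X93.99 Y94.93
G1 X74.13 Y139.01
M5
G0 X0.00 Y0.00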